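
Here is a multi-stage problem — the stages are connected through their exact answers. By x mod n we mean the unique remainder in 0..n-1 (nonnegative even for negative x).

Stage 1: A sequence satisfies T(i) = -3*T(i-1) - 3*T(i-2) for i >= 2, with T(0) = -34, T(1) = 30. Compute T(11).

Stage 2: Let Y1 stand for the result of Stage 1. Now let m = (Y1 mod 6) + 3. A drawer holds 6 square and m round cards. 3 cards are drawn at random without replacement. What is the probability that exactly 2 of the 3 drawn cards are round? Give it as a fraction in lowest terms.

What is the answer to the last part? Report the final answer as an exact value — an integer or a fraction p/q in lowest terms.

3/14

Stage 1: T(2) = -3*(30) - 3*(-34) = 12; iterating: T(2)=12, T(3)=-126, T(4)=342, T(5)=-648, T(6)=918, T(7)=-810, T(8)=-324, T(9)=3402, T(10)=-9234, T(11)=17496; answer 17496
Stage 2: Y1 = 17496; m = 3; total draws C(9,3) = 84; favorable C(3,2)*C(6,1) = 18; P = 3/14; answer 3/14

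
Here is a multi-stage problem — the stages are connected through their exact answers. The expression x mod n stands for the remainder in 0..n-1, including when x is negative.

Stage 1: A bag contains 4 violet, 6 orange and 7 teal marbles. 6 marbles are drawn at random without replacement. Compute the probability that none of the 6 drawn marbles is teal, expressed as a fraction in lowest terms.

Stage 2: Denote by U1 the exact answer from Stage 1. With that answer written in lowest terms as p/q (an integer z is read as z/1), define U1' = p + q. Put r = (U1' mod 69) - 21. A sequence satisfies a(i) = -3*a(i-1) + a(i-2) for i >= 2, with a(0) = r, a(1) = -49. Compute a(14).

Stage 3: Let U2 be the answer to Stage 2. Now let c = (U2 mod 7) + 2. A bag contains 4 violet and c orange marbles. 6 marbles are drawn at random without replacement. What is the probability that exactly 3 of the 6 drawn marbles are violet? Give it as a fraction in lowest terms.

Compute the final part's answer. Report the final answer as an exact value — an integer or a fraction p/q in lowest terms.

8/33

Stage 1: total draws C(17,6) = 12376; favorable C(10,6) = 210; P = 15/884; answer 15/884
Stage 2: U1 = 15/884; threaded value p + q = 899; r = -19; a(2) = -3*(-49) + 1*(-19) = 128; iterating: a(2)=128, a(3)=-433, a(4)=1427, a(5)=-4714, a(6)=15569, a(7)=-51421, a(8)=169832, a(9)=-560917, a(10)=1852583, a(11)=-6118666, a(12)=20208581, a(13)=-66744409, a(14)=220441808; answer 220441808
Stage 3: U2 = 220441808; c = 8; total draws C(12,6) = 924; favorable C(4,3)*C(8,3) = 224; P = 8/33; answer 8/33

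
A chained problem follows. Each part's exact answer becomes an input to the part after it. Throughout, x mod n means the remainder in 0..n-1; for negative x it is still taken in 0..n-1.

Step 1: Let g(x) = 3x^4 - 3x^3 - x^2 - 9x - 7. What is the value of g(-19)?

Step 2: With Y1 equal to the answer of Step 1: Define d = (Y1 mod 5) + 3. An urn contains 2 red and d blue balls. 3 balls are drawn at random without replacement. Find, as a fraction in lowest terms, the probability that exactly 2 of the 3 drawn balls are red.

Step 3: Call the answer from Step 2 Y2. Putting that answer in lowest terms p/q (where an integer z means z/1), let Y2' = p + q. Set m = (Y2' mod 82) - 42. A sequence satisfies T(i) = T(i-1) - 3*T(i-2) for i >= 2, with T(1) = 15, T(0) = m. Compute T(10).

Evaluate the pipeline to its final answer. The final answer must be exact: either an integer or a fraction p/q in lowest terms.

-1977

Step 1: 3*(-19)^4 - 3*(-19)^3 - 1*(-19)^2 - 9*(-19)^1 - 7 = (390963) + (20577) + (-361) + (171) + (-7) = 411343; answer 411343
Step 2: Y1 = 411343; d = 6; total draws C(8,3) = 56; favorable C(2,2)*C(6,1) = 6; P = 3/28; answer 3/28
Step 3: Y2 = 3/28; threaded value p + q = 31; m = -11; T(2) = 1*(15) - 3*(-11) = 48; iterating: T(2)=48, T(3)=3, T(4)=-141, T(5)=-150, T(6)=273, T(7)=723, T(8)=-96, T(9)=-2265, T(10)=-1977; answer -1977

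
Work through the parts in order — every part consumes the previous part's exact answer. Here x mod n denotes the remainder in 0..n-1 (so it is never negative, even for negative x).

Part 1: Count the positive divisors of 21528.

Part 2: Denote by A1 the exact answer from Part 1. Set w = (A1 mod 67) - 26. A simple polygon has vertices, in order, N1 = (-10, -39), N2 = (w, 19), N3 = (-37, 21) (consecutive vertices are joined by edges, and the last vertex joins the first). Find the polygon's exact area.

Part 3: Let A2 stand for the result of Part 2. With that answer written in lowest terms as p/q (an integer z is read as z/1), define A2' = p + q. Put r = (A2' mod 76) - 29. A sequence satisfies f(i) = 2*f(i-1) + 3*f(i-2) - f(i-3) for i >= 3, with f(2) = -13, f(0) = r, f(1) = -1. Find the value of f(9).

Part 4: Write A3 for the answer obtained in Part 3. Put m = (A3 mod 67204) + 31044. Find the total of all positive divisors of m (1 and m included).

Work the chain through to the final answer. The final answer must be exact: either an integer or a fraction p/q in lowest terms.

Part 1: 21528 = 2^3 * 3^2 * 13 * 23; number of divisors = (3+1) * (2+1) * (1+1) * (1+1) = 48; answer 48
Part 2: A1 = 48; w = 22; cross terms: (-10*19 - 22*-39)=668, (22*21 - -37*19)=1165, (-37*-39 - -10*21)=1653; twice the area = |3486| = 3486; area = 1743; answer 1743
Part 3: A2 = 1743; threaded value p + q = 1744; r = 43; f(3) = 2*(-13) + 3*(-1) - 1*(43) = -72; iterating: f(3)=-72, f(4)=-182, f(5)=-567, f(6)=-1608, f(7)=-4735, f(8)=-13727, f(9)=-40051; answer -40051
Part 4: A3 = -40051; m = 58197; 58197 = 3 * 19 * 1021; sigma = (1 + 3) * (1 + 19) * (1 + 1021) = 4 * 20 * 1022 = 81760; answer 81760

81760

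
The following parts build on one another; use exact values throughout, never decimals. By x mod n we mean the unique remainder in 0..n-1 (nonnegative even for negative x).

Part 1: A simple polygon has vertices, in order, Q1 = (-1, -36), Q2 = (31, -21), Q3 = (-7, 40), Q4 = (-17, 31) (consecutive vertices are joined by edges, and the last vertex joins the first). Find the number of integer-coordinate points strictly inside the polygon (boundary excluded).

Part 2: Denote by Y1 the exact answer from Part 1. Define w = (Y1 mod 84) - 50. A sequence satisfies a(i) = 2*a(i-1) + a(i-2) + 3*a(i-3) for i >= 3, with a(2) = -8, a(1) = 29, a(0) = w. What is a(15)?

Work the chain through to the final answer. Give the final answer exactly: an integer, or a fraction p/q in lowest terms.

Part 1: cross terms: (-1*-21 - 31*-36)=1137, (31*40 - -7*-21)=1093, (-7*31 - -17*40)=463, (-17*-36 - -1*31)=643; twice the area = |3336| = 3336; area = 1668; boundary points = 1 + 1 + 1 + 1 = 4; strictly interior points = area - boundary/2 + 1 = 1667; answer 1667
Part 2: Y1 = 1667; w = 21; a(3) = 2*(-8) + 1*(29) + 3*(21) = 76; iterating: a(3)=76, a(4)=231, a(5)=514, a(6)=1487, a(7)=4181, a(8)=11391, a(9)=31424, a(10)=86782, a(11)=239161, a(12)=659376, a(13)=1818259, a(14)=5013377, a(15)=13823141; answer 13823141

13823141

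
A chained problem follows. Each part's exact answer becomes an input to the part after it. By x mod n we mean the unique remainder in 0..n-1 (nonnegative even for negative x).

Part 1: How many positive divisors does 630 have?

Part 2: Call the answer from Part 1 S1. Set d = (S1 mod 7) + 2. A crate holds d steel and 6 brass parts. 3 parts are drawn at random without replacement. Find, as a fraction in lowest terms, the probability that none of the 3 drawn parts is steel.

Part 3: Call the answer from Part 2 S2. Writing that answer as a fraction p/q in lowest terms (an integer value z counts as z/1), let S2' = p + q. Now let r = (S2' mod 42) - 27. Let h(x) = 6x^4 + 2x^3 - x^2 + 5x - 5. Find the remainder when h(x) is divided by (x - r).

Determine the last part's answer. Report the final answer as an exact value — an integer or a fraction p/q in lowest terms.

61945

Part 1: 630 = 2 * 3^2 * 5 * 7; number of divisors = (1+1) * (2+1) * (1+1) * (1+1) = 24; answer 24
Part 2: S1 = 24; d = 5; total draws C(11,3) = 165; favorable C(6,3) = 20; P = 4/33; answer 4/33
Part 3: S2 = 4/33; threaded value p + q = 37; r = 10; remainder = value at the root: 6*(10)^4 + 2*(10)^3 - 1*(10)^2 + 5*(10)^1 - 5 = (60000) + (2000) + (-100) + (50) + (-5) = 61945; answer 61945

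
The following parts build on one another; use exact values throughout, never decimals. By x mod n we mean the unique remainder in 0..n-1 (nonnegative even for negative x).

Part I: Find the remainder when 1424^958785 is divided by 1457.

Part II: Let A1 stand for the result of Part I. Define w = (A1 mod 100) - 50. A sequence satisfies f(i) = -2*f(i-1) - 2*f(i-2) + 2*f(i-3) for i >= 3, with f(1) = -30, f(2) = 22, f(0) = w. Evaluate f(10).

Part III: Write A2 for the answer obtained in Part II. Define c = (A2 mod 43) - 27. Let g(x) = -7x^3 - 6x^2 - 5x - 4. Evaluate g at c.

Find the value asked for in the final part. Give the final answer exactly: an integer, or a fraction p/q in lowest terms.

2138

Part I: squarings mod 1457: 1424^1=1424, 1424^2=1089, 1424^4=1380, 1424^8=101, 1424^16=2, 1424^32=4, 1424^64=16, 1424^128=256, 1424^256=1428, 1424^512=841, 1424^1024=636, 1424^2048=907, 1424^4096=901, 1424^8192=252, 1424^16384=853, 1424^32768=566, 1424^65536=1273, 1424^131072=345, 1424^262144=1008, 1424^524288=535; 1424^958785 = 1424^1 * 1424^64 * 1424^256 * 1424^8192 * 1424^32768 * 1424^131072 * 1424^262144 * 1424^524288 = 588 (mod 1457); answer 588
Part II: A1 = 588; w = 38; f(3) = -2*(22) - 2*(-30) + 2*(38) = 92; iterating: f(3)=92, f(4)=-288, f(5)=436, f(6)=-112, f(7)=-1224, f(8)=3544, f(9)=-4864, f(10)=192; answer 192
Part III: A2 = 192; c = -7; -7*(-7)^3 - 6*(-7)^2 - 5*(-7)^1 - 4 = (2401) + (-294) + (35) + (-4) = 2138; answer 2138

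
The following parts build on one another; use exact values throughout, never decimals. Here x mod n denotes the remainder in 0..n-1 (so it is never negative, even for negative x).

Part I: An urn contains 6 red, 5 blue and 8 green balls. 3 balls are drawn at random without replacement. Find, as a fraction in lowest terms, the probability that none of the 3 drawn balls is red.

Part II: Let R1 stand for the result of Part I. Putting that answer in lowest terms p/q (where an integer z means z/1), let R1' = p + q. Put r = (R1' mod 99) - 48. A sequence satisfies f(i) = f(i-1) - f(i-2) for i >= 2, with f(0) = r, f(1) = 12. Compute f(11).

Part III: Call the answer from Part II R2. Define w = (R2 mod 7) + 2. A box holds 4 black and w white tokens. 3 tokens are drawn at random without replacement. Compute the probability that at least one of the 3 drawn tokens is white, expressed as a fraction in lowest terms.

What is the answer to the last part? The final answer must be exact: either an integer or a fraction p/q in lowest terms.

4/5

Part I: total draws C(19,3) = 969; favorable C(13,3) = 286; P = 286/969; answer 286/969
Part II: R1 = 286/969; threaded value p + q = 1255; r = 19; f(2) = 1*(12) - 1*(19) = -7; iterating: f(2)=-7, f(3)=-19, f(4)=-12, f(5)=7, f(6)=19, f(7)=12, f(8)=-7, f(9)=-19, f(10)=-12, f(11)=7; answer 7
Part III: R2 = 7; w = 2; total draws C(6,3) = 20; complement C(4,3) = 4; favorable 20 - 4 = 16; P = 4/5; answer 4/5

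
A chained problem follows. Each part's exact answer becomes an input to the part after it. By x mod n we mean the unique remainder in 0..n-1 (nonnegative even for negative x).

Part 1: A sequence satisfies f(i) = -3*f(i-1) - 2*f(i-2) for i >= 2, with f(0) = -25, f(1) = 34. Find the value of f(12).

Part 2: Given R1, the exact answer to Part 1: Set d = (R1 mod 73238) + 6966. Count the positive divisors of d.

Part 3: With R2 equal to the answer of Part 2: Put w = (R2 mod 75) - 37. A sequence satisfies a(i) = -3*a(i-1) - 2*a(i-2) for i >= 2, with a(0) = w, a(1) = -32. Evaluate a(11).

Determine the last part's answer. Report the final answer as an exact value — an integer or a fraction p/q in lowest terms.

Part 1: f(2) = -3*(34) - 2*(-25) = -52; iterating: f(2)=-52, f(3)=88, f(4)=-160, f(5)=304, f(6)=-592, f(7)=1168, f(8)=-2320, f(9)=4624, f(10)=-9232, f(11)=18448, f(12)=-36880; answer -36880
Part 2: R1 = -36880; d = 43324; 43324 = 2^2 * 10831; number of divisors = (2+1) * (1+1) = 6; answer 6
Part 3: R2 = 6; w = -31; a(2) = -3*(-32) - 2*(-31) = 158; iterating: a(2)=158, a(3)=-410, a(4)=914, a(5)=-1922, a(6)=3938, a(7)=-7970, a(8)=16034, a(9)=-32162, a(10)=64418, a(11)=-128930; answer -128930

-128930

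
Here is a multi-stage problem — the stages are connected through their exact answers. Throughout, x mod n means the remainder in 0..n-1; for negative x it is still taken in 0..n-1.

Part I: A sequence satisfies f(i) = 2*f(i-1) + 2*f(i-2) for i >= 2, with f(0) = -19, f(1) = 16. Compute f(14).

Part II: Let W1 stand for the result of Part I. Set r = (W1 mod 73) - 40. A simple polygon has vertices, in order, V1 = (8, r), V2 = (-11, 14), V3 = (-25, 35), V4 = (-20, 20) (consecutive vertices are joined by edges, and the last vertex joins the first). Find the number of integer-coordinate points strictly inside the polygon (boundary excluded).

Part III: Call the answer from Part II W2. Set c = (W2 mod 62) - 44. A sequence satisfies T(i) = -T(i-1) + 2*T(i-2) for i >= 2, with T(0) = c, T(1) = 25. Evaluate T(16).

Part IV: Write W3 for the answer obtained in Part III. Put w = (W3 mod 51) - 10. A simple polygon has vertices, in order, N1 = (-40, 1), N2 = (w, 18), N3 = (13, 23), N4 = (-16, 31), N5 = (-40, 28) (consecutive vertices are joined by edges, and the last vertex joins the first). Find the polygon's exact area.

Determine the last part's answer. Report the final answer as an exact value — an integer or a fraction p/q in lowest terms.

1953/2

Part I: f(2) = 2*(16) + 2*(-19) = -6; iterating: f(2)=-6, f(3)=20, f(4)=28, f(5)=96, f(6)=248, f(7)=688, f(8)=1872, f(9)=5120, f(10)=13984, f(11)=38208, f(12)=104384, f(13)=285184, f(14)=779136; answer 779136
Part II: W1 = 779136; r = -33; cross terms: (8*14 - -11*-33)=-251, (-11*35 - -25*14)=-35, (-25*20 - -20*35)=200, (-20*-33 - 8*20)=500; twice the area = |414| = 414; area = 207; boundary points = 1 + 7 + 5 + 1 = 14; strictly interior points = area - boundary/2 + 1 = 201; answer 201
Part III: W2 = 201; c = -29; T(2) = -1*(25) + 2*(-29) = -83; iterating: T(2)=-83, T(3)=133, T(4)=-299, T(5)=565, T(6)=-1163, T(7)=2293, T(8)=-4619, T(9)=9205, T(10)=-18443, T(11)=36853, T(12)=-73739, T(13)=147445, T(14)=-294923, T(15)=589813, T(16)=-1179659; answer -1179659
Part IV: W3 = -1179659; w = 12; cross terms: (-40*18 - 12*1)=-732, (12*23 - 13*18)=42, (13*31 - -16*23)=771, (-16*28 - -40*31)=792, (-40*1 - -40*28)=1080; twice the area = |1953| = 1953; area = 1953/2; answer 1953/2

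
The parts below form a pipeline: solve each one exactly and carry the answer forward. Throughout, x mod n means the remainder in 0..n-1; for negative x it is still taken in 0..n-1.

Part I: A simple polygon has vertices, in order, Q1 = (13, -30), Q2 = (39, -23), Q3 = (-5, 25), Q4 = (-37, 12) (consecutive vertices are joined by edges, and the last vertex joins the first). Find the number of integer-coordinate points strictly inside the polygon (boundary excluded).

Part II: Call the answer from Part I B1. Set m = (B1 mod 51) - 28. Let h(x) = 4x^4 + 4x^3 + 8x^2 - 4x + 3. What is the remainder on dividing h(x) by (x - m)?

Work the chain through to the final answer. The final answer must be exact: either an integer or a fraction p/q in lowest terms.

Part I: cross terms: (13*-23 - 39*-30)=871, (39*25 - -5*-23)=860, (-5*12 - -37*25)=865, (-37*-30 - 13*12)=954; twice the area = |3550| = 3550; area = 1775; boundary points = 1 + 4 + 1 + 2 = 8; strictly interior points = area - boundary/2 + 1 = 1772; answer 1772
Part II: B1 = 1772; m = 10; remainder = value at the root: 4*(10)^4 + 4*(10)^3 + 8*(10)^2 - 4*(10)^1 + 3 = (40000) + (4000) + (800) + (-40) + (3) = 44763; answer 44763

44763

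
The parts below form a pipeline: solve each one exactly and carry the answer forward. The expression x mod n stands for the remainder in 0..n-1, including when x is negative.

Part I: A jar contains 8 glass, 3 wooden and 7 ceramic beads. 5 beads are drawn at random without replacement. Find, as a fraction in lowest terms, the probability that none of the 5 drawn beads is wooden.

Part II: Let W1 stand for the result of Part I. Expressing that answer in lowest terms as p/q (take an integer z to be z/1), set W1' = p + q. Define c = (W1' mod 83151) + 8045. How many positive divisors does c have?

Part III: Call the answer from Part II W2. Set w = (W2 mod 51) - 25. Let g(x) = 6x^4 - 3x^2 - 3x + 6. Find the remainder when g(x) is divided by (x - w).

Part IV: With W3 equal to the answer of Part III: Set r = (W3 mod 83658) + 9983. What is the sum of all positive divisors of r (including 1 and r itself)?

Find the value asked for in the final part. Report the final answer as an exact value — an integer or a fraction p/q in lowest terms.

13944

Part I: total draws C(18,5) = 8568; favorable C(15,5) = 3003; P = 143/408; answer 143/408
Part II: W1 = 143/408; threaded value p + q = 551; c = 8596; 8596 = 2^2 * 7 * 307; number of divisors = (2+1) * (1+1) * (1+1) = 12; answer 12
Part III: W2 = 12; w = -13; remainder = value at the root: 6*(-13)^4 - 3*(-13)^2 - 3*(-13)^1 + 6 = (171366) + (-507) + (39) + (6) = 170904; answer 170904
Part IV: W3 = 170904; r = 13571; 13571 = 41 * 331; sigma = (1 + 41) * (1 + 331) = 42 * 332 = 13944; answer 13944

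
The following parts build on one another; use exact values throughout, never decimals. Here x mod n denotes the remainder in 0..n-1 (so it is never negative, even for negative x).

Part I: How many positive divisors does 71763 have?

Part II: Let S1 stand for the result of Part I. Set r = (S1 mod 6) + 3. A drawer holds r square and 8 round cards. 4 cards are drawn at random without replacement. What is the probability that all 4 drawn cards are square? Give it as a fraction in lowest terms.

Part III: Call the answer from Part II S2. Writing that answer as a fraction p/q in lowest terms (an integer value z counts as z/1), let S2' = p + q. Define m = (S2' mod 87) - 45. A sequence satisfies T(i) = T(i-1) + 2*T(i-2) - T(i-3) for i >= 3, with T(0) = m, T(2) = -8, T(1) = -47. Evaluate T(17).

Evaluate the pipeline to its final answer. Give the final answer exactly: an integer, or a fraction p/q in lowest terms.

Part I: 71763 = 3 * 19 * 1259; number of divisors = (1+1) * (1+1) * (1+1) = 8; answer 8
Part II: S1 = 8; r = 5; total draws C(13,4) = 715; favorable C(5,4) = 5; P = 1/143; answer 1/143
Part III: S2 = 1/143; threaded value p + q = 144; m = 12; T(3) = 1*(-8) + 2*(-47) - 1*(12) = -114; iterating: T(3)=-114, T(4)=-83, T(5)=-303, T(6)=-355, T(7)=-878, T(8)=-1285, T(9)=-2686, T(10)=-4378, T(11)=-8465, T(12)=-14535, T(13)=-27087, T(14)=-47692, T(15)=-87331, T(16)=-155628, T(17)=-282598; answer -282598

-282598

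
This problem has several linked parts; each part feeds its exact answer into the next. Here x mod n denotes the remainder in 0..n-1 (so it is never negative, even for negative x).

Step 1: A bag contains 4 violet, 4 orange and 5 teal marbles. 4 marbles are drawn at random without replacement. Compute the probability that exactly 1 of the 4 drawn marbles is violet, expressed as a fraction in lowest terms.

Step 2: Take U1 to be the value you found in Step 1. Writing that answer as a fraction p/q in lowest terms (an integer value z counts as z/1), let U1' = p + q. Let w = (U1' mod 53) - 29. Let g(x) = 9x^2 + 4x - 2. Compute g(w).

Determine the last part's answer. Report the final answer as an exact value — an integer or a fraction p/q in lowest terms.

2083

Step 1: total draws C(13,4) = 715; favorable C(4,1)*C(9,3) = 336; P = 336/715; answer 336/715
Step 2: U1 = 336/715; threaded value p + q = 1051; w = 15; 9*(15)^2 + 4*(15)^1 - 2 = (2025) + (60) + (-2) = 2083; answer 2083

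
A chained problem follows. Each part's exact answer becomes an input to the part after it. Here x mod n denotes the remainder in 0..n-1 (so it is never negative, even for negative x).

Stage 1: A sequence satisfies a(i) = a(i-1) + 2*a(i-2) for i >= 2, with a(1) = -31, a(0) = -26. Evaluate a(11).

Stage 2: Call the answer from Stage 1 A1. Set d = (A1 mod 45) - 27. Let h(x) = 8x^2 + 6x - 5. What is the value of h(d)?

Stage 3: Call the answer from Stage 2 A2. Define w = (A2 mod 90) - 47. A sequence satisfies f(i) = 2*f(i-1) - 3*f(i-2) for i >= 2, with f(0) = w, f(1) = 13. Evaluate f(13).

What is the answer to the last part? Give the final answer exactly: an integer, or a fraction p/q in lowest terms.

Stage 1: a(2) = 1*(-31) + 2*(-26) = -83; iterating: a(2)=-83, a(3)=-145, a(4)=-311, a(5)=-601, a(6)=-1223, a(7)=-2425, a(8)=-4871, a(9)=-9721, a(10)=-19463, a(11)=-38905; answer -38905
Stage 2: A1 = -38905; d = -7; 8*(-7)^2 + 6*(-7)^1 - 5 = (392) + (-42) + (-5) = 345; answer 345
Stage 3: A2 = 345; w = 28; f(2) = 2*(13) - 3*(28) = -58; iterating: f(2)=-58, f(3)=-155, f(4)=-136, f(5)=193, f(6)=794, f(7)=1009, f(8)=-364, f(9)=-3755, f(10)=-6418, f(11)=-1571, f(12)=16112, f(13)=36937; answer 36937

36937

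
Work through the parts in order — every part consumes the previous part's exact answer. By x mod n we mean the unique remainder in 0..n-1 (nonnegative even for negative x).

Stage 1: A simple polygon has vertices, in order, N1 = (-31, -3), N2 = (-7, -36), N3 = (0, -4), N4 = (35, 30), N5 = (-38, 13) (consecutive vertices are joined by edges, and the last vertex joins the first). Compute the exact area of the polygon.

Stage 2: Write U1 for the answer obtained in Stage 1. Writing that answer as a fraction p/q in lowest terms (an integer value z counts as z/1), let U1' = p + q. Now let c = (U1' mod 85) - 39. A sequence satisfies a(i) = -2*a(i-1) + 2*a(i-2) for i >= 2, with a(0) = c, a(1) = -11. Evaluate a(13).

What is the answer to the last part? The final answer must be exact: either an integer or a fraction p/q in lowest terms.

Stage 1: cross terms: (-31*-36 - -7*-3)=1095, (-7*-4 - 0*-36)=28, (0*30 - 35*-4)=140, (35*13 - -38*30)=1595, (-38*-3 - -31*13)=517; twice the area = |3375| = 3375; area = 3375/2; answer 3375/2
Stage 2: U1 = 3375/2; threaded value p + q = 3377; c = 23; a(2) = -2*(-11) + 2*(23) = 68; iterating: a(2)=68, a(3)=-158, a(4)=452, a(5)=-1220, a(6)=3344, a(7)=-9128, a(8)=24944, a(9)=-68144, a(10)=186176, a(11)=-508640, a(12)=1389632, a(13)=-3796544; answer -3796544

-3796544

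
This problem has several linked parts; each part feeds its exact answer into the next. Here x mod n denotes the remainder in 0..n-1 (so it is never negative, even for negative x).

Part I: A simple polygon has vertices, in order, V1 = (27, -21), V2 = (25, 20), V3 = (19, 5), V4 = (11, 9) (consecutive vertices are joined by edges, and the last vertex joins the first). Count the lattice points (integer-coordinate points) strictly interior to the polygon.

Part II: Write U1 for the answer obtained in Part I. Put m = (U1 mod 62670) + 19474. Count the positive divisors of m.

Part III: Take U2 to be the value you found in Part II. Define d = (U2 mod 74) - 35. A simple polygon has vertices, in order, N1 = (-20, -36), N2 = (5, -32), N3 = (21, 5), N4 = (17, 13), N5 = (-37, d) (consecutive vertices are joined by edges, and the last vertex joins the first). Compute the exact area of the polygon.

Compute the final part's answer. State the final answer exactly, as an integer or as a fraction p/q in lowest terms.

Part I: cross terms: (27*20 - 25*-21)=1065, (25*5 - 19*20)=-255, (19*9 - 11*5)=116, (11*-21 - 27*9)=-474; twice the area = |452| = 452; area = 226; boundary points = 1 + 3 + 4 + 2 = 10; strictly interior points = area - boundary/2 + 1 = 222; answer 222
Part II: U1 = 222; m = 19696; 19696 = 2^4 * 1231; number of divisors = (4+1) * (1+1) = 10; answer 10
Part III: U2 = 10; d = -25; cross terms: (-20*-32 - 5*-36)=820, (5*5 - 21*-32)=697, (21*13 - 17*5)=188, (17*-25 - -37*13)=56, (-37*-36 - -20*-25)=832; twice the area = |2593| = 2593; area = 2593/2; answer 2593/2

2593/2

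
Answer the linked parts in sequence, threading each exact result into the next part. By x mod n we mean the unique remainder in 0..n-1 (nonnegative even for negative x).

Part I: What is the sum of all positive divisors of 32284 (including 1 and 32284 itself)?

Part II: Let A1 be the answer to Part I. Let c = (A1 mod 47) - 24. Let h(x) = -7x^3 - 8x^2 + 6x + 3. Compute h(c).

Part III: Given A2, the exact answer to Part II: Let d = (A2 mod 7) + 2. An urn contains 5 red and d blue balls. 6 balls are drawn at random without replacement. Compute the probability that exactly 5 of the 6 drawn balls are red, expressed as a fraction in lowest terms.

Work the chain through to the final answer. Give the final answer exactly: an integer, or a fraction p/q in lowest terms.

Part I: 32284 = 2^2 * 7 * 1153; sigma = (1 + 2 + 4) * (1 + 7) * (1 + 1153) = 7 * 8 * 1154 = 64624; answer 64624
Part II: A1 = 64624; c = 22; -7*(22)^3 - 8*(22)^2 + 6*(22)^1 + 3 = (-74536) + (-3872) + (132) + (3) = -78273; answer -78273
Part III: A2 = -78273; d = 3; total draws C(8,6) = 28; favorable C(5,5)*C(3,1) = 3; P = 3/28; answer 3/28

3/28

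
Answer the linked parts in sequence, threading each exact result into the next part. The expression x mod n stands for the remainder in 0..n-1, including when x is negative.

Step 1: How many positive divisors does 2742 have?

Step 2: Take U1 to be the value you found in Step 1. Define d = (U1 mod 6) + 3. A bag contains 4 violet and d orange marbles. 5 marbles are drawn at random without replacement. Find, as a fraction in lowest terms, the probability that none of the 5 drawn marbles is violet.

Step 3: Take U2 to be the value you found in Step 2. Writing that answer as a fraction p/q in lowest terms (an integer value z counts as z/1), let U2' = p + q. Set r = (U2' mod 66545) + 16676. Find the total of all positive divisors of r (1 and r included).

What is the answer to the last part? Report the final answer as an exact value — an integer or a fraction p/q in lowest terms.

Step 1: 2742 = 2 * 3 * 457; number of divisors = (1+1) * (1+1) * (1+1) = 8; answer 8
Step 2: U1 = 8; d = 5; total draws C(9,5) = 126; favorable C(5,5) = 1; P = 1/126; answer 1/126
Step 3: U2 = 1/126; threaded value p + q = 127; r = 16803; 16803 = 3^2 * 1867; sigma = (1 + 3 + 9) * (1 + 1867) = 13 * 1868 = 24284; answer 24284

24284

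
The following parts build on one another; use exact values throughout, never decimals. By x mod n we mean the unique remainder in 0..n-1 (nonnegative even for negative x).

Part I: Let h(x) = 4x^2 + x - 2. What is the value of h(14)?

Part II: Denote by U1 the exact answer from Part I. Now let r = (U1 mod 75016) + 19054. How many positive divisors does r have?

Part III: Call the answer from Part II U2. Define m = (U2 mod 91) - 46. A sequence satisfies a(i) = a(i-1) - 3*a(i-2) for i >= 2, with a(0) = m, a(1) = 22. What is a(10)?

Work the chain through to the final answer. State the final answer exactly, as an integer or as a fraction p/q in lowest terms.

Part I: 4*(14)^2 + 1*(14)^1 - 2 = (784) + (14) + (-2) = 796; answer 796
Part II: U1 = 796; r = 19850; 19850 = 2 * 5^2 * 397; number of divisors = (1+1) * (2+1) * (1+1) = 12; answer 12
Part III: U2 = 12; m = -34; a(2) = 1*(22) - 3*(-34) = 124; iterating: a(2)=124, a(3)=58, a(4)=-314, a(5)=-488, a(6)=454, a(7)=1918, a(8)=556, a(9)=-5198, a(10)=-6866; answer -6866

-6866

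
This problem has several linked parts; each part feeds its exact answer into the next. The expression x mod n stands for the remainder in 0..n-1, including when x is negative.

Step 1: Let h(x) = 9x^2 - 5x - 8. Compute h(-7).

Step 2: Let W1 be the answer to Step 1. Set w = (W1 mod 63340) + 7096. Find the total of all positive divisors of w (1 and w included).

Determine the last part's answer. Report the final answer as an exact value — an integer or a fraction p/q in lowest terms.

13888

Step 1: 9*(-7)^2 - 5*(-7)^1 - 8 = (441) + (35) + (-8) = 468; answer 468
Step 2: W1 = 468; w = 7564; 7564 = 2^2 * 31 * 61; sigma = (1 + 2 + 4) * (1 + 31) * (1 + 61) = 7 * 32 * 62 = 13888; answer 13888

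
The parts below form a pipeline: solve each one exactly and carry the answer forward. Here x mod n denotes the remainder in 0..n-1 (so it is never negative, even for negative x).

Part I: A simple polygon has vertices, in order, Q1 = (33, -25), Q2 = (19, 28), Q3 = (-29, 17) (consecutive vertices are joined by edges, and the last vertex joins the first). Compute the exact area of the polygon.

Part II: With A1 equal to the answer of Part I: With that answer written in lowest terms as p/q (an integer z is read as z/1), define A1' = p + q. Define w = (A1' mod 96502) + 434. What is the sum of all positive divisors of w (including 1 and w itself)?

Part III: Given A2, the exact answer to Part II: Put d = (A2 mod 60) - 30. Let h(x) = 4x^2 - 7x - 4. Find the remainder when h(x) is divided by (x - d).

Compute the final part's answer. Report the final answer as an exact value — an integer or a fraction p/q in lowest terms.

3806

Part I: cross terms: (33*28 - 19*-25)=1399, (19*17 - -29*28)=1135, (-29*-25 - 33*17)=164; twice the area = |2698| = 2698; area = 1349; answer 1349
Part II: A1 = 1349; threaded value p + q = 1350; w = 1784; 1784 = 2^3 * 223; sigma = (1 + 2 + 4 + 8) * (1 + 223) = 15 * 224 = 3360; answer 3360
Part III: A2 = 3360; d = -30; remainder = value at the root: 4*(-30)^2 - 7*(-30)^1 - 4 = (3600) + (210) + (-4) = 3806; answer 3806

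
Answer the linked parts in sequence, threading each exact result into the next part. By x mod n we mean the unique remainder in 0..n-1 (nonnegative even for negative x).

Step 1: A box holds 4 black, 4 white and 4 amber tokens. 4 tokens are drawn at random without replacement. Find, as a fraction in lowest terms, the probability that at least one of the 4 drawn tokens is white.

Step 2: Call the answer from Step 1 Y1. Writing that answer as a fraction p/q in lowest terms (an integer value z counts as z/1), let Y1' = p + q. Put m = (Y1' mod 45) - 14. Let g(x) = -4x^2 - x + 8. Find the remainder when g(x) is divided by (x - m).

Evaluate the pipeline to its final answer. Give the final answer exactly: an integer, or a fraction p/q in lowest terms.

Step 1: total draws C(12,4) = 495; complement C(8,4) = 70; favorable 495 - 70 = 425; P = 85/99; answer 85/99
Step 2: Y1 = 85/99; threaded value p + q = 184; m = -10; remainder = value at the root: -4*(-10)^2 - 1*(-10)^1 + 8 = (-400) + (10) + (8) = -382; answer -382

-382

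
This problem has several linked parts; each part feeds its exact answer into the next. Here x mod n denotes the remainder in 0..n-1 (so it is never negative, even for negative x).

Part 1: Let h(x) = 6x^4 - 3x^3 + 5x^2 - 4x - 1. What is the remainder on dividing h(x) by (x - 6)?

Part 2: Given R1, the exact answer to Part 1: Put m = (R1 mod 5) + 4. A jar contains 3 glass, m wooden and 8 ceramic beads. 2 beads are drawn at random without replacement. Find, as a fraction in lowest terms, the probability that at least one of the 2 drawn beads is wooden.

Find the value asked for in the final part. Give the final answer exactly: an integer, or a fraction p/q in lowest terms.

Part 1: remainder = value at the root: 6*(6)^4 - 3*(6)^3 + 5*(6)^2 - 4*(6)^1 - 1 = (7776) + (-648) + (180) + (-24) + (-1) = 7283; answer 7283
Part 2: R1 = 7283; m = 7; total draws C(18,2) = 153; complement C(11,2) = 55; favorable 153 - 55 = 98; P = 98/153; answer 98/153

98/153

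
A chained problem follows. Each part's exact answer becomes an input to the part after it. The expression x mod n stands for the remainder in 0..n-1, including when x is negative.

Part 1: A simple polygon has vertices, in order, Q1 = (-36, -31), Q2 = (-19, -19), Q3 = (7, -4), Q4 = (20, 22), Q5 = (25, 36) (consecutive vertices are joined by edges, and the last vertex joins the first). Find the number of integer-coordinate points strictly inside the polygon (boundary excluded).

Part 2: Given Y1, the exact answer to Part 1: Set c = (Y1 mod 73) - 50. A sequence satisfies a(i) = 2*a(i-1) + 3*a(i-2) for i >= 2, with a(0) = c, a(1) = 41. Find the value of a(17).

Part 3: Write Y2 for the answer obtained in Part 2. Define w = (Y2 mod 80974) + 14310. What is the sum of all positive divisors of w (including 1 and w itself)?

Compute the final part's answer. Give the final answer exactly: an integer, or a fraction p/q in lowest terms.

89018

Part 1: cross terms: (-36*-19 - -19*-31)=95, (-19*-4 - 7*-19)=209, (7*22 - 20*-4)=234, (20*36 - 25*22)=170, (25*-31 - -36*36)=521; twice the area = |1229| = 1229; area = 1229/2; boundary points = 1 + 1 + 13 + 1 + 1 = 17; strictly interior points = area - boundary/2 + 1 = 607; answer 607
Part 2: Y1 = 607; c = -27; a(2) = 2*(41) + 3*(-27) = 1; iterating: a(2)=1, a(3)=125, a(4)=253, a(5)=881, a(6)=2521, a(7)=7685, a(8)=22933, a(9)=68921, a(10)=206641, a(11)=620045, a(12)=1860013, a(13)=5580161, a(14)=16740361, a(15)=50221205, a(16)=150663493, a(17)=451990601; answer 451990601
Part 3: Y2 = 451990601; w = 89017; 89017 is prime, so its only divisors are 1 and 89017; sigma = 1 + 89017 = 89018; answer 89018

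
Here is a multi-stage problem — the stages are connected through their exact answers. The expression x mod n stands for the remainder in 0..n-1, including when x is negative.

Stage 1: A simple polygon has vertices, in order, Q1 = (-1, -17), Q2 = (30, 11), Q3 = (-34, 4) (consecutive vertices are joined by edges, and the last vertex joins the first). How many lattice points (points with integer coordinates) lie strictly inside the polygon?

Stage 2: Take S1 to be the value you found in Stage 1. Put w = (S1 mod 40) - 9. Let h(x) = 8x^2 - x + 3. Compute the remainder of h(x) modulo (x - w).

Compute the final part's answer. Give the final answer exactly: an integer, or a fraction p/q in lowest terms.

Stage 1: cross terms: (-1*11 - 30*-17)=499, (30*4 - -34*11)=494, (-34*-17 - -1*4)=582; twice the area = |1575| = 1575; area = 1575/2; boundary points = 1 + 1 + 3 = 5; strictly interior points = area - boundary/2 + 1 = 786; answer 786
Stage 2: S1 = 786; w = 17; remainder = value at the root: 8*(17)^2 - 1*(17)^1 + 3 = (2312) + (-17) + (3) = 2298; answer 2298

2298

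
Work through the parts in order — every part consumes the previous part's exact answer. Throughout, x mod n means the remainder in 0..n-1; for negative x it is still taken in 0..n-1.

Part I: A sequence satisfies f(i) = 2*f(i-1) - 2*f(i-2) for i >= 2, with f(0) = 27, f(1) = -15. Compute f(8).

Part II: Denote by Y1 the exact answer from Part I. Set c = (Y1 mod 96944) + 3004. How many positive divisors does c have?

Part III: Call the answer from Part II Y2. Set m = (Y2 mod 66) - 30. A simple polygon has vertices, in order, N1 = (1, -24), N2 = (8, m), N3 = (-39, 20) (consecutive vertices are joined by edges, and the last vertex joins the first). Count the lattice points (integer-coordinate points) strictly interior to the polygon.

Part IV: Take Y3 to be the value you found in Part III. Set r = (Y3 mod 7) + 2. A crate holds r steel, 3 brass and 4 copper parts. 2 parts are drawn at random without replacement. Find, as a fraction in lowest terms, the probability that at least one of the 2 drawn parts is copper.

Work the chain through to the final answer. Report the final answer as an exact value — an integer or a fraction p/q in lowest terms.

Part I: f(2) = 2*(-15) - 2*(27) = -84; iterating: f(2)=-84, f(3)=-138, f(4)=-108, f(5)=60, f(6)=336, f(7)=552, f(8)=432; answer 432
Part II: Y1 = 432; c = 3436; 3436 = 2^2 * 859; number of divisors = (2+1) * (1+1) = 6; answer 6
Part III: Y2 = 6; m = -24; cross terms: (1*-24 - 8*-24)=168, (8*20 - -39*-24)=-776, (-39*-24 - 1*20)=916; twice the area = |308| = 308; area = 154; boundary points = 7 + 1 + 4 = 12; strictly interior points = area - boundary/2 + 1 = 149; answer 149
Part IV: Y3 = 149; r = 4; total draws C(11,2) = 55; complement C(7,2) = 21; favorable 55 - 21 = 34; P = 34/55; answer 34/55

34/55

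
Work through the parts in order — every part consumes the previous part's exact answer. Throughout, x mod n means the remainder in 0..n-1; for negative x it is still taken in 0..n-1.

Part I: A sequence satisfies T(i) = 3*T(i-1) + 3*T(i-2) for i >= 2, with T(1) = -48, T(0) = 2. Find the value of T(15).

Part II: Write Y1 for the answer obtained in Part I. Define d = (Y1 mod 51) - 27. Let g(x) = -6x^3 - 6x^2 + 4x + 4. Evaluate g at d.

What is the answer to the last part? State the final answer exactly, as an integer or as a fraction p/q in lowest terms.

Part I: T(2) = 3*(-48) + 3*(2) = -138; iterating: T(2)=-138, T(3)=-558, T(4)=-2088, T(5)=-7938, T(6)=-30078, T(7)=-114048, T(8)=-432378, T(9)=-1639278, T(10)=-6214968, T(11)=-23562738, T(12)=-89333118, T(13)=-338687568, T(14)=-1284062058, T(15)=-4868248878; answer -4868248878
Part II: Y1 = -4868248878; d = 6; -6*(6)^3 - 6*(6)^2 + 4*(6)^1 + 4 = (-1296) + (-216) + (24) + (4) = -1484; answer -1484

-1484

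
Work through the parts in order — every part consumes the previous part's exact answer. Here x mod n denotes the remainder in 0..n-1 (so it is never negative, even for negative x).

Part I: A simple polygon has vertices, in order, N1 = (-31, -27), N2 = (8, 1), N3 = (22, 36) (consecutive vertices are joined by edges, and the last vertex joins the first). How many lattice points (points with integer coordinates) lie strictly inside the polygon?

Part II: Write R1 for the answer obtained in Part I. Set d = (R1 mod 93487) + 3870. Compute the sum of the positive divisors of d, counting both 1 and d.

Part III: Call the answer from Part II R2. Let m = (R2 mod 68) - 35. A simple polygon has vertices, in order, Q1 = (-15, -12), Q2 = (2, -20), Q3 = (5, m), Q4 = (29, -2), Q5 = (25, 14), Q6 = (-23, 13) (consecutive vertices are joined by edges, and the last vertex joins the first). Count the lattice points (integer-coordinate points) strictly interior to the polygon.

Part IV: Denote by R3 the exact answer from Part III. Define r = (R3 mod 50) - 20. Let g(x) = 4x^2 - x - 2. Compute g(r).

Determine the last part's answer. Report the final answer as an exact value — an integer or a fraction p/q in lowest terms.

Part I: cross terms: (-31*1 - 8*-27)=185, (8*36 - 22*1)=266, (22*-27 - -31*36)=522; twice the area = |973| = 973; area = 973/2; boundary points = 1 + 7 + 1 = 9; strictly interior points = area - boundary/2 + 1 = 483; answer 483
Part II: R1 = 483; d = 4353; 4353 = 3 * 1451; sigma = (1 + 3) * (1 + 1451) = 4 * 1452 = 5808; answer 5808
Part III: R2 = 5808; m = -7; cross terms: (-15*-20 - 2*-12)=324, (2*-7 - 5*-20)=86, (5*-2 - 29*-7)=193, (29*14 - 25*-2)=456, (25*13 - -23*14)=647, (-23*-12 - -15*13)=471; twice the area = |2177| = 2177; area = 2177/2; boundary points = 1 + 1 + 1 + 4 + 1 + 1 = 9; strictly interior points = area - boundary/2 + 1 = 1085; answer 1085
Part IV: R3 = 1085; r = 15; 4*(15)^2 - 1*(15)^1 - 2 = (900) + (-15) + (-2) = 883; answer 883

883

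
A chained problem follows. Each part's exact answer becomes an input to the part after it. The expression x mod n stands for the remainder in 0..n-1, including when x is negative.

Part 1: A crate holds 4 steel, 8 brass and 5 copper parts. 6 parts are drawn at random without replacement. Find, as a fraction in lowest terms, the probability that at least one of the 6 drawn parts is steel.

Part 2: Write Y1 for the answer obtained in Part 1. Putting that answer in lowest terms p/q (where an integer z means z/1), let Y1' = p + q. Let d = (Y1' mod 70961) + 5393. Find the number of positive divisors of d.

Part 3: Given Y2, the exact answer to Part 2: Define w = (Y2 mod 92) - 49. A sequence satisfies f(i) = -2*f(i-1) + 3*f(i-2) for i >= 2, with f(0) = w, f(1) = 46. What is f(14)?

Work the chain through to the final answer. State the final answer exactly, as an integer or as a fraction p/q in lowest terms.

Part 1: total draws C(17,6) = 12376; complement C(13,6) = 1716; favorable 12376 - 1716 = 10660; P = 205/238; answer 205/238
Part 2: Y1 = 205/238; threaded value p + q = 443; d = 5836; 5836 = 2^2 * 1459; number of divisors = (2+1) * (1+1) = 6; answer 6
Part 3: Y2 = 6; w = -43; f(2) = -2*(46) + 3*(-43) = -221; iterating: f(2)=-221, f(3)=580, f(4)=-1823, f(5)=5386, f(6)=-16241, f(7)=48640, f(8)=-146003, f(9)=437926, f(10)=-1313861, f(11)=3941500, f(12)=-11824583, f(13)=35473666, f(14)=-106421081; answer -106421081

-106421081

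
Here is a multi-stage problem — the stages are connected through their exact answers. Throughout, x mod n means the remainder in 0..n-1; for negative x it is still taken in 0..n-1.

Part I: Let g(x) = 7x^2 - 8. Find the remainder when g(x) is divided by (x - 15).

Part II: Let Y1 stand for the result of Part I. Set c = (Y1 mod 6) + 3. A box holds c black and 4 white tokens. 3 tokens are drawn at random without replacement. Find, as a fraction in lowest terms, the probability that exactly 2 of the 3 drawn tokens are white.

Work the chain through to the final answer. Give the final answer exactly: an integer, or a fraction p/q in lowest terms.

Part I: remainder = value at the root: 7*(15)^2 - 8 = (1575) + (-8) = 1567; answer 1567
Part II: Y1 = 1567; c = 4; total draws C(8,3) = 56; favorable C(4,2)*C(4,1) = 24; P = 3/7; answer 3/7

3/7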